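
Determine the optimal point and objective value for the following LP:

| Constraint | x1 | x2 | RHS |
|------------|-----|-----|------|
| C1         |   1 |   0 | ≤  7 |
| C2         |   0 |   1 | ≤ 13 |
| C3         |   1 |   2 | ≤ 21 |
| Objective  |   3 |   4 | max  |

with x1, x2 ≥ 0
x1 = 7, x2 = 7, z = 49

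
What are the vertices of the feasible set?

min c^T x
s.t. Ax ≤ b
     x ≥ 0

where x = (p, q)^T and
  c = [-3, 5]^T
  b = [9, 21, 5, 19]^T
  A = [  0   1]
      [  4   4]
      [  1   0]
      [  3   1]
Each vertex is the intersection of two constraint boundaries that also satisfies all remaining constraints:
  p = 0 and q = 0 → (0, 0)
  p = 5 and q = 0 → (5, 0)
  4p + 4q = 21 and p = 5 → (5, 0.25)
  4p + 4q = 21 and p = 0 → (0, 5.25)

Vertices: (0, 0), (5, 0), (5, 0.25), (0, 5.25)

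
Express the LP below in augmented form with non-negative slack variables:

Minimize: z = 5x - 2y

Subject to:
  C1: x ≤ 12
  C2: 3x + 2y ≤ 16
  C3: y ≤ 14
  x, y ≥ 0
min z = 5x - 2y

s.t.
  x + s1 = 12
  3x + 2y + s2 = 16
  y + s3 = 14
  x, y, s1, s2, s3 ≥ 0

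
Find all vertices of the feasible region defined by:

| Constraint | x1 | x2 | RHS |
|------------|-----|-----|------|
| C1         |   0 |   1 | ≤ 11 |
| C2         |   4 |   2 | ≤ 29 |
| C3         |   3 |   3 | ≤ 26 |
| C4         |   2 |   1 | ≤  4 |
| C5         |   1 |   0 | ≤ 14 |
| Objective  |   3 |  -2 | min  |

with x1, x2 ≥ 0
Each vertex is the intersection of two constraint boundaries that also satisfies all remaining constraints:
  x1 = 0 and x2 = 0 → (0, 0)
  2x1 + x2 = 4 and x2 = 0 → (2, 0)
  2x1 + x2 = 4 and x1 = 0 → (0, 4)

Vertices: (0, 0), (2, 0), (0, 4)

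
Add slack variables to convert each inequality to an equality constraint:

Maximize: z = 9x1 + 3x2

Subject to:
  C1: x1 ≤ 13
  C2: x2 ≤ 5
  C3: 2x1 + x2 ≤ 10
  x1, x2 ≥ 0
max z = 9x1 + 3x2

s.t.
  x1 + s1 = 13
  x2 + s2 = 5
  2x1 + x2 + s3 = 10
  x1, x2, s1, s2, s3 ≥ 0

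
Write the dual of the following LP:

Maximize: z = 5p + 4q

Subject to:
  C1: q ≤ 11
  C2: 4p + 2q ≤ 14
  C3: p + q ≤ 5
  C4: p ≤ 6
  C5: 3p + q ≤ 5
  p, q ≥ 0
Minimize: z = 11y1 + 14y2 + 5y3 + 6y4 + 5y5

Subject to:
  C1: -4y2 - y3 - y4 - 3y5 ≤ -5
  C2: -y1 - 2y2 - y3 - y5 ≤ -4
  y1, y2, y3, y4, y5 ≥ 0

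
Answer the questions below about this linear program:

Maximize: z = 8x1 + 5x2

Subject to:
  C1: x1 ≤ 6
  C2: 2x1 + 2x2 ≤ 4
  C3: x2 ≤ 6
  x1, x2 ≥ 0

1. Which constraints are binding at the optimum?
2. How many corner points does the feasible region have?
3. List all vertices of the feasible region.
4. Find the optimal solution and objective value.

1. C2, x2 ≥ 0
2. 3
3. (0, 0), (2, 0), (0, 2)
4. x1 = 2, x2 = 0, z = 16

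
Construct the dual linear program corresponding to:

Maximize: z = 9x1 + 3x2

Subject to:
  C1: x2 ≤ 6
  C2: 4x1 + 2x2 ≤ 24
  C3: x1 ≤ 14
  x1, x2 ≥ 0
Minimize: z = 6y1 + 24y2 + 14y3

Subject to:
  C1: -4y2 - y3 ≤ -9
  C2: -y1 - 2y2 ≤ -3
  y1, y2, y3 ≥ 0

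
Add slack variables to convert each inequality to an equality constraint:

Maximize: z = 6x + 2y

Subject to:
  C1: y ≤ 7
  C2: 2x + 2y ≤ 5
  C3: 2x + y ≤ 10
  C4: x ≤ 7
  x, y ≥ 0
max z = 6x + 2y

s.t.
  y + s1 = 7
  2x + 2y + s2 = 5
  2x + y + s3 = 10
  x + s4 = 7
  x, y, s1, s2, s3, s4 ≥ 0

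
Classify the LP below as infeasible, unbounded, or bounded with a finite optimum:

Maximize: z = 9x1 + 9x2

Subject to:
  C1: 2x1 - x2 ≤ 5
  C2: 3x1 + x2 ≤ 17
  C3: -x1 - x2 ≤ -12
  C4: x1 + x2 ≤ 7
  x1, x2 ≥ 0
C4 requires x1 + x2 ≤ 7, while C3 (-x1 - x2 ≤ -12) is equivalent to x1 + x2 ≥ 12. Together they would need 12 ≤ x1 + x2 ≤ 7, which is impossible since 12 > 7. No point satisfies all constraints.

Infeasible: no point satisfies all constraints simultaneously.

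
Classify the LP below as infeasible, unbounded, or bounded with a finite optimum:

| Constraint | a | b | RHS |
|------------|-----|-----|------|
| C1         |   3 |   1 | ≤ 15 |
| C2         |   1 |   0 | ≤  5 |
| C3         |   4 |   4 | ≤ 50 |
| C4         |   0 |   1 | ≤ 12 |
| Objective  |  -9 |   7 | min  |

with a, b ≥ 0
The point (5, 0) satisfies every constraint, so the LP is feasible; the constraints give a ≤ 5 and b ≤ 12, which with a, b ≥ 0 keep the feasible region inside a bounded box. A feasible, bounded LP attains a finite optimum at a vertex.

Evaluating z = -9a + 7b at each vertex:
  (0, 0): z = 0
  (5, 0): z = -45
  (1.25, 11.25): z = 67.5
  (0.5, 12): z = 79.5
  (0, 12): z = 84

The LP has an optimal solution: (5, 0) with z = -45.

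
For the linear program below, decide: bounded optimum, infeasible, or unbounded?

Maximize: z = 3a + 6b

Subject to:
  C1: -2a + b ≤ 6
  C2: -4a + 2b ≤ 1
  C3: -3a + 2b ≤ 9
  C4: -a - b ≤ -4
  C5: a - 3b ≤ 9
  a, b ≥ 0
Feasible point: (2, 2) satisfies every constraint, so the LP is feasible.
Direction d = (1, 1): for each constraint row a, a·d ≤ 0 —
  (-2)(1) + (1)(1) = -1 ≤ 0
  (-4)(1) + (2)(1) = -2 ≤ 0
  (-3)(1) + (2)(1) = -1 ≤ 0
  (-1)(1) + (-1)(1) = -2 ≤ 0
  (1)(1) + (-3)(1) = -2 ≤ 0
and d ≥ 0, so (2, 2) + t·d stays feasible for every t ≥ 0. Along this ray z = 3a + 6b changes by 9 per unit t, so z → +∞.

The LP is unbounded; z can be made arbitrarily large.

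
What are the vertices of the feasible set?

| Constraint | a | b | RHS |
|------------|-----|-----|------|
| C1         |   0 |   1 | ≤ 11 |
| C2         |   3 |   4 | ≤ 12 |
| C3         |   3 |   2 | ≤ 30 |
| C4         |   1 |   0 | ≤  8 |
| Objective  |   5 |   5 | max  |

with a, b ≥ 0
Each vertex is the intersection of two constraint boundaries that also satisfies all remaining constraints:
  a = 0 and b = 0 → (0, 0)
  3a + 4b = 12 and b = 0 → (4, 0)
  3a + 4b = 12 and a = 0 → (0, 3)

Vertices: (0, 0), (4, 0), (0, 3)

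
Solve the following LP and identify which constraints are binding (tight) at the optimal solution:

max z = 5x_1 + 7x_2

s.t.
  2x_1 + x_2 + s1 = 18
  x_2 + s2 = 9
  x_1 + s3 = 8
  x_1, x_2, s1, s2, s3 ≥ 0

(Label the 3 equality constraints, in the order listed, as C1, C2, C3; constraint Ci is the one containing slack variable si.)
Optimal: x_1 = 4.5, x_2 = 9
Binding: C1, C2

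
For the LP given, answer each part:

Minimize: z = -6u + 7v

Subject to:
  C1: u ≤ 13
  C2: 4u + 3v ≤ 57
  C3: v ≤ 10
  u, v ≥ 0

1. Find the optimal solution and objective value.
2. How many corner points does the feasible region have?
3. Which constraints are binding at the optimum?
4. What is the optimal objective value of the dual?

1. u = 13, v = 0, z = -78
2. 5
3. C1, v ≥ 0
4. -78 (by strong duality, equal to the primal optimum)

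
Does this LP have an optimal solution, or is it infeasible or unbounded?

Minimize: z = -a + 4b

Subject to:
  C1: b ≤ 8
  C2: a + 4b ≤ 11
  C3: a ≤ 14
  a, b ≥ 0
The point (11, 0) satisfies every constraint, so the LP is feasible; the constraints give a ≤ 14 and b ≤ 8, which with a, b ≥ 0 keep the feasible region inside a bounded box. A feasible, bounded LP attains a finite optimum at a vertex.

Evaluating z = -a + 4b at each vertex:
  (0, 0): z = 0
  (11, 0): z = -11
  (0, 2.75): z = 11

The LP has an optimal solution: (11, 0) with z = -11.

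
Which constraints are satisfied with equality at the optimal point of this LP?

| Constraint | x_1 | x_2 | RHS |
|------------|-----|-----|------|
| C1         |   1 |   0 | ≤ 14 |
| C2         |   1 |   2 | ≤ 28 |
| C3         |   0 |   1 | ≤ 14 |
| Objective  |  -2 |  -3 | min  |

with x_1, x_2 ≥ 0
Optimal: x_1 = 14, x_2 = 7
Binding: C1, C2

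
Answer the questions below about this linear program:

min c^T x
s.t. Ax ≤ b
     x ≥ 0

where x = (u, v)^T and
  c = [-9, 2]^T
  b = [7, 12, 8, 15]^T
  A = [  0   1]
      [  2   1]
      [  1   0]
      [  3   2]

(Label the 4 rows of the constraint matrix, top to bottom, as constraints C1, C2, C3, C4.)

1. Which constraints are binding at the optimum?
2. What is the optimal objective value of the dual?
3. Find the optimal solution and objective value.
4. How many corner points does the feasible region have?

1. C4, v ≥ 0
2. -45 (by strong duality, equal to the primal optimum)
3. u = 5, v = 0, z = -45
4. 4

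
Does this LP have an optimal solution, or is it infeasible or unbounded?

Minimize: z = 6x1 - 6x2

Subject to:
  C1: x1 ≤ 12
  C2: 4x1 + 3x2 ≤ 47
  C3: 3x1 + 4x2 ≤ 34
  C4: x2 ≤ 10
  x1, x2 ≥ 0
The point (0, 8.5) satisfies every constraint, so the LP is feasible; the constraints give x1 ≤ 12 and x2 ≤ 10, which with x1, x2 ≥ 0 keep the feasible region inside a bounded box. A feasible, bounded LP attains a finite optimum at a vertex.

The LP has an optimal solution: (0, 8.5) with z = -51.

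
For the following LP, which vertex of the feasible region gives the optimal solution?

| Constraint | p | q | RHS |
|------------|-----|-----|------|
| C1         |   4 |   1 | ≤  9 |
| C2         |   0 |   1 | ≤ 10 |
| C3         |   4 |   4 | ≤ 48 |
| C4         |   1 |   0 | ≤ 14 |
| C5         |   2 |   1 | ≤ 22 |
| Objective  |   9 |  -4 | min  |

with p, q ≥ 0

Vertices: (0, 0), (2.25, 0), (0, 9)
Evaluating z = 9p - 4q at each vertex:
  (0, 0): z = 0
  (2.25, 0): z = 20.25
  (0, 9): z = -36

The smallest value is z = -36, attained at (0, 9).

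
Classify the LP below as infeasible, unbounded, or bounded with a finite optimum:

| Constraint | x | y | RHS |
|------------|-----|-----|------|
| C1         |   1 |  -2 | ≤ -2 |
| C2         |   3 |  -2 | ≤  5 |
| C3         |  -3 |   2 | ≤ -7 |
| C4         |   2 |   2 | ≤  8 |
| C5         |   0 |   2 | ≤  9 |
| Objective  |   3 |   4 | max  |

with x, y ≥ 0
C2 requires 3x - 2y ≤ 5, while C3 (-3x + 2y ≤ -7) is equivalent to 3x - 2y ≥ 7. Together they would need 7 ≤ 3x - 2y ≤ 5, which is impossible since 7 > 5. No point satisfies all constraints.

Infeasible — the constraint set is empty.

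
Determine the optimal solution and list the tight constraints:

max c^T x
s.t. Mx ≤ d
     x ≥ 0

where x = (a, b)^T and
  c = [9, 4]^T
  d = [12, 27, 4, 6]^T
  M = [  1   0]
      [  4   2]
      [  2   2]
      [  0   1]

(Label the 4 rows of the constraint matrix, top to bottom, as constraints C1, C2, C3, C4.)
Optimal: a = 2, b = 0
Slack at optimum:
  C1: slack = 10
  C2: slack = 19
  C3: slack = 0 (binding)
  C4: slack = 6
  a ≥ 0: a = 2
  b ≥ 0: b = 0 (binding)
Binding constraints: C3, b ≥ 0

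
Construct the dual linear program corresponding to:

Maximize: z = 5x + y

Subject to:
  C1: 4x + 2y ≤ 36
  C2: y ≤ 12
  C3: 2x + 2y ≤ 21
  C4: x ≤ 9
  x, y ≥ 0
Minimize: z = 36y1 + 12y2 + 21y3 + 9y4

Subject to:
  C1: -4y1 - 2y3 - y4 ≤ -5
  C2: -2y1 - y2 - 2y3 ≤ -1
  y1, y2, y3, y4 ≥ 0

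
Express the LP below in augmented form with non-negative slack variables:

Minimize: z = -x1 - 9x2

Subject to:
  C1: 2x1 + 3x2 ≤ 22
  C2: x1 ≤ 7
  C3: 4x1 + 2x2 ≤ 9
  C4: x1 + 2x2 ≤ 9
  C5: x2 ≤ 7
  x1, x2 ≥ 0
min z = -x1 - 9x2

s.t.
  2x1 + 3x2 + s1 = 22
  x1 + s2 = 7
  4x1 + 2x2 + s3 = 9
  x1 + 2x2 + s4 = 9
  x2 + s5 = 7
  x1, x2, s1, s2, s3, s4, s5 ≥ 0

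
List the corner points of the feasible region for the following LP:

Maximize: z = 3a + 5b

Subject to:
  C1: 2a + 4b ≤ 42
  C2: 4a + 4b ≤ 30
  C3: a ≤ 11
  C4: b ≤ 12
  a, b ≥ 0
Each vertex is the intersection of two constraint boundaries that also satisfies all remaining constraints:
  a = 0 and b = 0 → (0, 0)
  4a + 4b = 30 and b = 0 → (7.5, 0)
  4a + 4b = 30 and a = 0 → (0, 7.5)

Vertices: (0, 0), (7.5, 0), (0, 7.5)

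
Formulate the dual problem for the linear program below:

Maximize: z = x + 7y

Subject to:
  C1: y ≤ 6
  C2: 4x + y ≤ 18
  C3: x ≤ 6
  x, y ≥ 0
Minimize: z = 6y1 + 18y2 + 6y3

Subject to:
  C1: -4y2 - y3 ≤ -1
  C2: -y1 - y2 ≤ -7
  y1, y2, y3 ≥ 0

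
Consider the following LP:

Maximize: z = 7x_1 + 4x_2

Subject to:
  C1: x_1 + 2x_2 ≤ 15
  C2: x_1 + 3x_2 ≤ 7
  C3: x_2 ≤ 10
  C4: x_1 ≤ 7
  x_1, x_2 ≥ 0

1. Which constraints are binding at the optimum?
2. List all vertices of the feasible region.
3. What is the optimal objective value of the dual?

1. C2, C4, x_2 ≥ 0
2. (0, 0), (7, 0), (0, 2.333)
3. 49 (by strong duality, equal to the primal optimum)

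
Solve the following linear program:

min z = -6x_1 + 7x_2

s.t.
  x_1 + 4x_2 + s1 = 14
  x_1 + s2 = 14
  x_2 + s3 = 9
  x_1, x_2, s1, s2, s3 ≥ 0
Each vertex is the intersection of two constraint boundaries that also satisfies all remaining constraints:
  x_1 = 0 and x_2 = 0 → (0, 0)
  x_1 + 4x_2 = 14 and x_1 = 14 → (14, 0)
  x_1 + 4x_2 = 14 and x_1 = 0 → (0, 3.5)

Evaluating z = -6x_1 + 7x_2 at each vertex:
  (0, 0): z = 0
  (14, 0): z = -84
  (0, 3.5): z = 24.5

The minimum is at (14, 0) with z = -84.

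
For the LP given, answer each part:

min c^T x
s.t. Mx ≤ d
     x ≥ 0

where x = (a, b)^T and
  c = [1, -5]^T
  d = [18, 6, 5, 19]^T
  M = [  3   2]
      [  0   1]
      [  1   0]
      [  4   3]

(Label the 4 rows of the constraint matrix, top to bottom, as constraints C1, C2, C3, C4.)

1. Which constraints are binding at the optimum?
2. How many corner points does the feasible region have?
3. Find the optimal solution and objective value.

1. C2, a ≥ 0
2. 4
3. a = 0, b = 6, z = -30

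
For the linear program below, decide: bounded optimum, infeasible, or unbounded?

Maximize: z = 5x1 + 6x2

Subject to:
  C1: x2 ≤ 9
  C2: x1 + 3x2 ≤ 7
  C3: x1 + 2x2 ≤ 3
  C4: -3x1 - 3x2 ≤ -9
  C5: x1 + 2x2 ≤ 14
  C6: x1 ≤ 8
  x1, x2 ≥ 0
The point (3, 0) satisfies every constraint, so the LP is feasible; the constraints give x1 ≤ 8 and x2 ≤ 9, which with x1, x2 ≥ 0 keep the feasible region inside a bounded box. A feasible, bounded LP attains a finite optimum at a vertex.

Bounded optimum: z* = 15 at (3, 0).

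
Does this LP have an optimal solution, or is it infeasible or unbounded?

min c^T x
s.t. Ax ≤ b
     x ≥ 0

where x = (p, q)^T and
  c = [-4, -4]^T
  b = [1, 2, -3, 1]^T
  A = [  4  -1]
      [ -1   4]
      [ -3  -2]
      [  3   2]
One constraint requires 3p + 2q ≤ 1, while the constraint -3p - 2q ≤ -3 is equivalent to 3p + 2q ≥ 3. Together they would need 3 ≤ 3p + 2q ≤ 1, which is impossible since 3 > 1. No point satisfies all constraints.

Infeasible — the constraint set is empty.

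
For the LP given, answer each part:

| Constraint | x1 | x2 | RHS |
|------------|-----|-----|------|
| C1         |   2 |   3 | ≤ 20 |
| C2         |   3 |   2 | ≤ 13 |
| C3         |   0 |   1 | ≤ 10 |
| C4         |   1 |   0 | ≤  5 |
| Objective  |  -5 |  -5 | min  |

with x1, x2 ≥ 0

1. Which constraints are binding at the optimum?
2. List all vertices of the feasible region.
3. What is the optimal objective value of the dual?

1. C2, x1 ≥ 0
2. (0, 0), (4.333, 0), (0, 6.5)
3. -32.5 (by strong duality, equal to the primal optimum)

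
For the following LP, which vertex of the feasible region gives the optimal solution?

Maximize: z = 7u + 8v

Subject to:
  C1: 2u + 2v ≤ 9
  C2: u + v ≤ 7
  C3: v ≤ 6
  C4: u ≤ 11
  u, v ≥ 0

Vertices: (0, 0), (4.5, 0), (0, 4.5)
Evaluating z = 7u + 8v at each vertex:
  (0, 0): z = 0
  (4.5, 0): z = 31.5
  (0, 4.5): z = 36

The largest value is z = 36, attained at (0, 4.5).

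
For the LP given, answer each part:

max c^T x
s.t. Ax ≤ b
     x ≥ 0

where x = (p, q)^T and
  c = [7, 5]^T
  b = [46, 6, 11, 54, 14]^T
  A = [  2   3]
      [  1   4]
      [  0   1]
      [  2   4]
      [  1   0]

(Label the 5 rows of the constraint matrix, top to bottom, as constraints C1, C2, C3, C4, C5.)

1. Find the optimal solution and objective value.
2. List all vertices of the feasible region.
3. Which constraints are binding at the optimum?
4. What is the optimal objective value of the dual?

1. p = 6, q = 0, z = 42
2. (0, 0), (6, 0), (0, 1.5)
3. C2, q ≥ 0
4. 42 (by strong duality, equal to the primal optimum)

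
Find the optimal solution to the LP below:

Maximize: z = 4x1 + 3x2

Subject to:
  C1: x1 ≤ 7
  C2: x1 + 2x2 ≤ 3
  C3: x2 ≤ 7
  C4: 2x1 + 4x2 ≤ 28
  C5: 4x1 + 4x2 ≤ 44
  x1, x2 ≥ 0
Each vertex is the intersection of two constraint boundaries that also satisfies all remaining constraints:
  x1 = 0 and x2 = 0 → (0, 0)
  x1 + 2x2 = 3 and x2 = 0 → (3, 0)
  x1 + 2x2 = 3 and x1 = 0 → (0, 1.5)

Evaluating z = 4x1 + 3x2 at each vertex:
  (0, 0): z = 0
  (3, 0): z = 12
  (0, 1.5): z = 4.5

The maximum is at (3, 0) with z = 12.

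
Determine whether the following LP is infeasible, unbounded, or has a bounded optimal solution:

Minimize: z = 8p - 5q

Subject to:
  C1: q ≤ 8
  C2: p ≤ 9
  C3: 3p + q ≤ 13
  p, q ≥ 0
The point (0, 8) satisfies every constraint, so the LP is feasible; the constraints give p ≤ 9 and q ≤ 8, which with p, q ≥ 0 keep the feasible region inside a bounded box. A feasible, bounded LP attains a finite optimum at a vertex.

Evaluating z = 8p - 5q at each vertex:
  (0, 0): z = 0
  (4.333, 0): z = 34.67
  (1.667, 8): z = -26.67
  (0, 8): z = -40

Feasible with finite optimum z* = -40 at (0, 8).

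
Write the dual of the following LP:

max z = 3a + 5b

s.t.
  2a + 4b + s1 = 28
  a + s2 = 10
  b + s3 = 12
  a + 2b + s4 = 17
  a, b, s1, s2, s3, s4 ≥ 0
Minimize: z = 28y1 + 10y2 + 12y3 + 17y4

Subject to:
  C1: -2y1 - y2 - y4 ≤ -3
  C2: -4y1 - y3 - 2y4 ≤ -5
  y1, y2, y3, y4 ≥ 0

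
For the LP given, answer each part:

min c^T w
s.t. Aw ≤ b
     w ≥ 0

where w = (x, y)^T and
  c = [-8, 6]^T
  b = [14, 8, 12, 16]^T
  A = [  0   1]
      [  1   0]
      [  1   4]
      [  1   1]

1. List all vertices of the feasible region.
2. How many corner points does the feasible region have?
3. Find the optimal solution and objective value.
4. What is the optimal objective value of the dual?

1. (0, 0), (8, 0), (8, 1), (0, 3)
2. 4
3. x = 8, y = 0, z = -64
4. -64 (by strong duality, equal to the primal optimum)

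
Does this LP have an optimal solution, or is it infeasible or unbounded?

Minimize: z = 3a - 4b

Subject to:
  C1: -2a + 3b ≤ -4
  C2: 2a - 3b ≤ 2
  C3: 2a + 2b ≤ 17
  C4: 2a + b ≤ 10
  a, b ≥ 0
C2 requires 2a - 3b ≤ 2, while C1 (-2a + 3b ≤ -4) is equivalent to 2a - 3b ≥ 4. Together they would need 4 ≤ 2a - 3b ≤ 2, which is impossible since 4 > 2. No point satisfies all constraints.

Infeasible: no point satisfies all constraints simultaneously.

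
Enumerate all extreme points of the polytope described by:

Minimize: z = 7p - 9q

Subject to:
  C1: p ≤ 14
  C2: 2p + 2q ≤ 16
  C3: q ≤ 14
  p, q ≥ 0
Each vertex is the intersection of two constraint boundaries that also satisfies all remaining constraints:
  p = 0 and q = 0 → (0, 0)
  2p + 2q = 16 and q = 0 → (8, 0)
  2p + 2q = 16 and p = 0 → (0, 8)

Vertices: (0, 0), (8, 0), (0, 8)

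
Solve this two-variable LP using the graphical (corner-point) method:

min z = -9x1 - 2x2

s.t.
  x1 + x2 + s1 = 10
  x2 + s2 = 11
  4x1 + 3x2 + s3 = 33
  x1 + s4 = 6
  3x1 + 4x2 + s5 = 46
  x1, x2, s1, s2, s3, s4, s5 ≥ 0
Each vertex is the intersection of two constraint boundaries that also satisfies all remaining constraints:
  x1 = 0 and x2 = 0 → (0, 0)
  x1 = 6 and x2 = 0 → (6, 0)
  4x1 + 3x2 = 33 and x1 = 6 → (6, 3)
  x1 + x2 = 10 and 4x1 + 3x2 = 33 → (3, 7)
  x1 + x2 = 10 and x1 = 0 → (0, 10)

Evaluating z = -9x1 - 2x2 at each vertex:
  (0, 0): z = 0
  (6, 0): z = -54
  (6, 3): z = -60
  (3, 7): z = -41
  (0, 10): z = -20

The minimum is at (6, 3) with z = -60.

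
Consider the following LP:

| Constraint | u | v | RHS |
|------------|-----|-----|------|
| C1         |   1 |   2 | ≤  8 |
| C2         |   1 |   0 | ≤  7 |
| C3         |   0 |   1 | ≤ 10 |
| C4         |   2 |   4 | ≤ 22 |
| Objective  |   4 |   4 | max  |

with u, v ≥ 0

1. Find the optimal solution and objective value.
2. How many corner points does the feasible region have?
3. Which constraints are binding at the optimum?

1. u = 7, v = 0.5, z = 30
2. 4
3. C1, C2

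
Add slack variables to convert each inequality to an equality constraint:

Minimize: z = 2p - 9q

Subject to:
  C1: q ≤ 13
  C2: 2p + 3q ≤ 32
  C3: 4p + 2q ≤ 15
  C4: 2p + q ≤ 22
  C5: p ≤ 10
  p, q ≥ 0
min z = 2p - 9q

s.t.
  q + s1 = 13
  2p + 3q + s2 = 32
  4p + 2q + s3 = 15
  2p + q + s4 = 22
  p + s5 = 10
  p, q, s1, s2, s3, s4, s5 ≥ 0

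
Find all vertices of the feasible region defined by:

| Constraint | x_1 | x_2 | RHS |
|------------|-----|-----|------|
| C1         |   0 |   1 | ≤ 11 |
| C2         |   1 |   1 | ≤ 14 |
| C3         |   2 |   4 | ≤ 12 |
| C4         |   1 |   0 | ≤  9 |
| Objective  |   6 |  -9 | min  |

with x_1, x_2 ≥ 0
Each vertex is the intersection of two constraint boundaries that also satisfies all remaining constraints:
  x_1 = 0 and x_2 = 0 → (0, 0)
  2x_1 + 4x_2 = 12 and x_2 = 0 → (6, 0)
  2x_1 + 4x_2 = 12 and x_1 = 0 → (0, 3)

Vertices: (0, 0), (6, 0), (0, 3)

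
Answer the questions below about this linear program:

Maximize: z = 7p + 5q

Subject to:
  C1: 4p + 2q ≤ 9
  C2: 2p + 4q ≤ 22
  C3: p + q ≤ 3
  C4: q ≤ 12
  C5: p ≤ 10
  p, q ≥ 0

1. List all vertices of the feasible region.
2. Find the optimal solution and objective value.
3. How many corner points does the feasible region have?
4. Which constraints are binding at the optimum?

1. (0, 0), (2.25, 0), (1.5, 1.5), (0, 3)
2. p = 1.5, q = 1.5, z = 18
3. 4
4. C1, C3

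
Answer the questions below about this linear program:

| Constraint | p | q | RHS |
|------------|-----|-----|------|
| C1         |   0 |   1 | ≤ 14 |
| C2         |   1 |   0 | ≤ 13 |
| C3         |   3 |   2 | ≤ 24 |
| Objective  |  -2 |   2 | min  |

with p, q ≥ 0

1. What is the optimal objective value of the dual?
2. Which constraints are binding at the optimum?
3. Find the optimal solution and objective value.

1. -16 (by strong duality, equal to the primal optimum)
2. C3, q ≥ 0
3. p = 8, q = 0, z = -16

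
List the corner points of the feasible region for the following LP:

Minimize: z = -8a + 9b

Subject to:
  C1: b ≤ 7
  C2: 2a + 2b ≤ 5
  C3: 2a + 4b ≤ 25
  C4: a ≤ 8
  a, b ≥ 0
Each vertex is the intersection of two constraint boundaries that also satisfies all remaining constraints:
  a = 0 and b = 0 → (0, 0)
  2a + 2b = 5 and b = 0 → (2.5, 0)
  2a + 2b = 5 and a = 0 → (0, 2.5)

Vertices: (0, 0), (2.5, 0), (0, 2.5)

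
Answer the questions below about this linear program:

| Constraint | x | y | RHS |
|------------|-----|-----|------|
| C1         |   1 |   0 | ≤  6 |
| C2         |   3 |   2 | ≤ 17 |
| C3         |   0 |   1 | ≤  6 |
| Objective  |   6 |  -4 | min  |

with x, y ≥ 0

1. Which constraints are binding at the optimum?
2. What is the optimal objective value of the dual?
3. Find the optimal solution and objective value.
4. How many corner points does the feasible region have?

1. C3, x ≥ 0
2. -24 (by strong duality, equal to the primal optimum)
3. x = 0, y = 6, z = -24
4. 4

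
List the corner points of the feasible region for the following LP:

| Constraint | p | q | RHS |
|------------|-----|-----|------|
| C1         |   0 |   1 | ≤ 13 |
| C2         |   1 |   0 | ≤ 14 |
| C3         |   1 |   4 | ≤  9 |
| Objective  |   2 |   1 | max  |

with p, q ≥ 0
Each vertex is the intersection of two constraint boundaries that also satisfies all remaining constraints:
  p = 0 and q = 0 → (0, 0)
  p + 4q = 9 and q = 0 → (9, 0)
  p + 4q = 9 and p = 0 → (0, 2.25)

Vertices: (0, 0), (9, 0), (0, 2.25)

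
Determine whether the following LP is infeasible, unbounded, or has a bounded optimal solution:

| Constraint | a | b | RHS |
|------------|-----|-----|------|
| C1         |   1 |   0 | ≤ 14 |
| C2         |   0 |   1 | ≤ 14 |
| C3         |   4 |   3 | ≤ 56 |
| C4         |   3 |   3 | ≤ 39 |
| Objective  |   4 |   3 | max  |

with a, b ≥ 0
The point (13, 0) satisfies every constraint, so the LP is feasible; the constraints give a ≤ 14 and b ≤ 14, which with a, b ≥ 0 keep the feasible region inside a bounded box. A feasible, bounded LP attains a finite optimum at a vertex.

Evaluating z = 4a + 3b at each vertex:
  (0, 0): z = 0
  (13, 0): z = 52
  (0, 13): z = 39

Feasible with finite optimum z* = 52 at (13, 0).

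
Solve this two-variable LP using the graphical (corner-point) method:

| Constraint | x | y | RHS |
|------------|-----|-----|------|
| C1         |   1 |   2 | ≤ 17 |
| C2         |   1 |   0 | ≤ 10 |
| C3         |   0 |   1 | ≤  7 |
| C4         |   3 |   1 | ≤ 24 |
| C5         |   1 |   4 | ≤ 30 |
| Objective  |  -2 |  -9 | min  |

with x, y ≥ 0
Each vertex is the intersection of two constraint boundaries that also satisfies all remaining constraints:
  x = 0 and y = 0 → (0, 0)
  3x + y = 24 and y = 0 → (8, 0)
  x + 2y = 17 and 3x + y = 24 → (6.2, 5.4)
  x + 2y = 17 and x + 4y = 30 → (4, 6.5)
  y = 7 and x + 4y = 30 → (2, 7)
  y = 7 and x = 0 → (0, 7)

Evaluating z = -2x - 9y at each vertex:
  (0, 0): z = 0
  (8, 0): z = -16
  (6.2, 5.4): z = -61
  (4, 6.5): z = -66.5
  (2, 7): z = -67
  (0, 7): z = -63

The minimum is at (2, 7) with z = -67.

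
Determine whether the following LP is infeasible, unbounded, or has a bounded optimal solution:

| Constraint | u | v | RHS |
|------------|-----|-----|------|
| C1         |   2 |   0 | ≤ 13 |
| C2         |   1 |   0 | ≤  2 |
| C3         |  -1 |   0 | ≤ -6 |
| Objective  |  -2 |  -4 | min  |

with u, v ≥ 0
C2 requires u ≤ 2, while C3 (-u ≤ -6) is equivalent to u ≥ 6. Together they would need 6 ≤ u ≤ 2, which is impossible since 6 > 2. No point satisfies all constraints.

Infeasible — the constraint set is empty.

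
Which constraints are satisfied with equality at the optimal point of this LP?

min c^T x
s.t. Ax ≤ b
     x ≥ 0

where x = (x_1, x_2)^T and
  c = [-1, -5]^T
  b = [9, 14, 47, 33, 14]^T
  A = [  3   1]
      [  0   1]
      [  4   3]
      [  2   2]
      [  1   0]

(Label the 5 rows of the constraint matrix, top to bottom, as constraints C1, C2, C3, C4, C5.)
Optimal: x_1 = 0, x_2 = 9
Binding: C1, x_1 ≥ 0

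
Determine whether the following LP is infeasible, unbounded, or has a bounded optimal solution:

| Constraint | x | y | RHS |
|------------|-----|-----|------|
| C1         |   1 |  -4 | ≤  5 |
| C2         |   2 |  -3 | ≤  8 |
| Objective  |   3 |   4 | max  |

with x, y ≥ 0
Feasible point: (0, 0) satisfies every constraint, so the LP is feasible.
Direction d = (0, 1): for each constraint row a, a·d ≤ 0 —
  (1)(0) + (-4)(1) = -4 ≤ 0
  (2)(0) + (-3)(1) = -3 ≤ 0
and d ≥ 0, so (0, 0) + t·d stays feasible for every t ≥ 0. Along this ray z = 3x + 4y changes by 4 per unit t, so z → +∞.

The LP is unbounded; z can be made arbitrarily large.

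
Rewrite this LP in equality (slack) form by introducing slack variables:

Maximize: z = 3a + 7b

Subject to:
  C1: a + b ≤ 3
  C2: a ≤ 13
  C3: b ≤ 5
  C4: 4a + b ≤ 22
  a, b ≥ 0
max z = 3a + 7b

s.t.
  a + b + s1 = 3
  a + s2 = 13
  b + s3 = 5
  4a + b + s4 = 22
  a, b, s1, s2, s3, s4 ≥ 0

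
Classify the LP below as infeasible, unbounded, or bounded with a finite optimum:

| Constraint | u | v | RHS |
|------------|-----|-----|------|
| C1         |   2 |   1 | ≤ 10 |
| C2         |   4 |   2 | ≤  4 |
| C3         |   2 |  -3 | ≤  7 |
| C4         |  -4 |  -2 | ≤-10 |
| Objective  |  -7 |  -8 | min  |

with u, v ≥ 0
C2 requires 4u + 2v ≤ 4, while C4 (-4u - 2v ≤ -10) is equivalent to 4u + 2v ≥ 10. Together they would need 10 ≤ 4u + 2v ≤ 4, which is impossible since 10 > 4. No point satisfies all constraints.

Infeasible: no point satisfies all constraints simultaneously.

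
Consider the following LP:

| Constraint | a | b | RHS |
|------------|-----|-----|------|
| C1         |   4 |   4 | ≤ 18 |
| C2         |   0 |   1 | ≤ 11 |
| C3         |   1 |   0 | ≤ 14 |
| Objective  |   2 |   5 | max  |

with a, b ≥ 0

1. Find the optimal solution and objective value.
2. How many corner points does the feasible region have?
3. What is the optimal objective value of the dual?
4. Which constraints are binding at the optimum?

1. a = 0, b = 4.5, z = 22.5
2. 3
3. 22.5 (by strong duality, equal to the primal optimum)
4. C1, a ≥ 0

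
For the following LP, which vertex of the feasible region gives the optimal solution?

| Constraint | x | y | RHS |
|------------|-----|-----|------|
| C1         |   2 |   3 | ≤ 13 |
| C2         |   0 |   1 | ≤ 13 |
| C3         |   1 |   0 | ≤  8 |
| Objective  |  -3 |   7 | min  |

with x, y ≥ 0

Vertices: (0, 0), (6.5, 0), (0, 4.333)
Evaluating z = -3x + 7y at each vertex:
  (0, 0): z = 0
  (6.5, 0): z = -19.5
  (0, 4.333): z = 30.33

The smallest value is z = -19.5, attained at (6.5, 0).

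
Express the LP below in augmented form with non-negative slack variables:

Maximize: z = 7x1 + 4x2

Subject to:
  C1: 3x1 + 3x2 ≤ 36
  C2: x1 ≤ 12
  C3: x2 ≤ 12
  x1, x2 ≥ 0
max z = 7x1 + 4x2

s.t.
  3x1 + 3x2 + s1 = 36
  x1 + s2 = 12
  x2 + s3 = 12
  x1, x2, s1, s2, s3 ≥ 0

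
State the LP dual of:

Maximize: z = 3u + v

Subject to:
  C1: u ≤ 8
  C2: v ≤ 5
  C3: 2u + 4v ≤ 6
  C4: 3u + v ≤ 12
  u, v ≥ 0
Minimize: z = 8y1 + 5y2 + 6y3 + 12y4

Subject to:
  C1: -y1 - 2y3 - 3y4 ≤ -3
  C2: -y2 - 4y3 - y4 ≤ -1
  y1, y2, y3, y4 ≥ 0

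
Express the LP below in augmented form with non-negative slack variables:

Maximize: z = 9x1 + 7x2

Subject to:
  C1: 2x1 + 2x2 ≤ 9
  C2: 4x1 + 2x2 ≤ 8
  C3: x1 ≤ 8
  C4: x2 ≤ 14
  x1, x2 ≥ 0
max z = 9x1 + 7x2

s.t.
  2x1 + 2x2 + s1 = 9
  4x1 + 2x2 + s2 = 8
  x1 + s3 = 8
  x2 + s4 = 14
  x1, x2, s1, s2, s3, s4 ≥ 0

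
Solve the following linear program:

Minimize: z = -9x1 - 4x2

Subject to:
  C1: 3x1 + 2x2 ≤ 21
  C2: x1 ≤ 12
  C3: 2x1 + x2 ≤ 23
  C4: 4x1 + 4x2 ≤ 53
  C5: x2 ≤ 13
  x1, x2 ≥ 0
Each vertex is the intersection of two constraint boundaries that also satisfies all remaining constraints:
  x1 = 0 and x2 = 0 → (0, 0)
  3x1 + 2x2 = 21 and x2 = 0 → (7, 0)
  3x1 + 2x2 = 21 and x1 = 0 → (0, 10.5)

Evaluating z = -9x1 - 4x2 at each vertex:
  (0, 0): z = 0
  (7, 0): z = -63
  (0, 10.5): z = -42

The minimum is at (7, 0) with z = -63.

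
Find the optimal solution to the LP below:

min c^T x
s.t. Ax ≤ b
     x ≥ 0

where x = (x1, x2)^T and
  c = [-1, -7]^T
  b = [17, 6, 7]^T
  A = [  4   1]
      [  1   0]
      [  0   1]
Each vertex is the intersection of two constraint boundaries that also satisfies all remaining constraints:
  x1 = 0 and x2 = 0 → (0, 0)
  4x1 + x2 = 17 and x2 = 0 → (4.25, 0)
  4x1 + x2 = 17 and x2 = 7 → (2.5, 7)
  x2 = 7 and x1 = 0 → (0, 7)

Evaluating z = -x1 - 7x2 at each vertex:
  (0, 0): z = 0
  (4.25, 0): z = -4.25
  (2.5, 7): z = -51.5
  (0, 7): z = -49

The minimum is at (2.5, 7) with z = -51.5.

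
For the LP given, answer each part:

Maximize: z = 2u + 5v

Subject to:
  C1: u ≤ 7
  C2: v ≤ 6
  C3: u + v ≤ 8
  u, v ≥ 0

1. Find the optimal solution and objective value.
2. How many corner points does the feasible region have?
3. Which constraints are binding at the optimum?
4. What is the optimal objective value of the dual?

1. u = 2, v = 6, z = 34
2. 5
3. C2, C3
4. 34 (by strong duality, equal to the primal optimum)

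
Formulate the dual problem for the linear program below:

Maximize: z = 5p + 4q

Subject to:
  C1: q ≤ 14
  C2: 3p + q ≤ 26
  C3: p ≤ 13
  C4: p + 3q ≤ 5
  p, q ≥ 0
Minimize: z = 14y1 + 26y2 + 13y3 + 5y4

Subject to:
  C1: -3y2 - y3 - y4 ≤ -5
  C2: -y1 - y2 - 3y4 ≤ -4
  y1, y2, y3, y4 ≥ 0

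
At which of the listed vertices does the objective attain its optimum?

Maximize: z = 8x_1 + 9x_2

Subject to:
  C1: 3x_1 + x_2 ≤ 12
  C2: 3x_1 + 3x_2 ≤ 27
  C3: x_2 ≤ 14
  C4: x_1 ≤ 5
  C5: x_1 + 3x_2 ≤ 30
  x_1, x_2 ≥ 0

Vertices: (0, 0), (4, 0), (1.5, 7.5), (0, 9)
(0, 9) with z = 81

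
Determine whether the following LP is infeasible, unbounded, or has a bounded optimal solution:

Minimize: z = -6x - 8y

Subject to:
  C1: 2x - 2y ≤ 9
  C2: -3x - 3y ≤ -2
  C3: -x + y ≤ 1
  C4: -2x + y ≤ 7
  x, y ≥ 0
Feasible point: (0, 1) satisfies every constraint, so the LP is feasible.
Direction d = (1, 1): for each constraint row a, a·d ≤ 0 —
  (2)(1) + (-2)(1) = 0 ≤ 0
  (-3)(1) + (-3)(1) = -6 ≤ 0
  (-1)(1) + (1)(1) = 0 ≤ 0
  (-2)(1) + (1)(1) = -1 ≤ 0
and d ≥ 0, so (0, 1) + t·d stays feasible for every t ≥ 0. Along this ray z = -6x - 8y changes by -14 per unit t, so z → −∞.

Unbounded: there is a feasible ray along which z → −∞.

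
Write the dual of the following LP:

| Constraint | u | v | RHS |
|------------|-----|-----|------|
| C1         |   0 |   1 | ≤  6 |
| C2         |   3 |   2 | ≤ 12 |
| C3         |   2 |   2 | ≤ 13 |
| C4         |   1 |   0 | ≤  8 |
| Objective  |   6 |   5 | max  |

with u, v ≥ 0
Minimize: z = 6y1 + 12y2 + 13y3 + 8y4

Subject to:
  C1: -3y2 - 2y3 - y4 ≤ -6
  C2: -y1 - 2y2 - 2y3 ≤ -5
  y1, y2, y3, y4 ≥ 0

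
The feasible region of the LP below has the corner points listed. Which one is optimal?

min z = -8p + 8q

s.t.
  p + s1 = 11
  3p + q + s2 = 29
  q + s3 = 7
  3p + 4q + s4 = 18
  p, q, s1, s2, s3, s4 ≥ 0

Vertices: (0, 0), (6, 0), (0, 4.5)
(6, 0) with z = -48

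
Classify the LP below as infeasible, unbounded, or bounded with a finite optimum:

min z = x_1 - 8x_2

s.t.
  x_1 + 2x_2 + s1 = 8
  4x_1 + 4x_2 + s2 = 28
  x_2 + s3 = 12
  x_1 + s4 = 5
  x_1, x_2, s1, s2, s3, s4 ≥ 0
The point (0, 4) satisfies every constraint, so the LP is feasible; the constraints give x_1 ≤ 5 and x_2 ≤ 12, which with x_1, x_2 ≥ 0 keep the feasible region inside a bounded box. A feasible, bounded LP attains a finite optimum at a vertex.

Evaluating z = x_1 - 8x_2 at each vertex:
  (0, 0): z = 0
  (5, 0): z = 5
  (5, 1.5): z = -7
  (0, 4): z = -32

The LP has an optimal solution: (0, 4) with z = -32.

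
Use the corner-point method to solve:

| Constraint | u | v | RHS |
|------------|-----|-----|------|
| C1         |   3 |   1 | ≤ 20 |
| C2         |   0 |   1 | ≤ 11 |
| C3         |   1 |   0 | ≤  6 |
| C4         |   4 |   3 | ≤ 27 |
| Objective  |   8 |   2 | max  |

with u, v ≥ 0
Each vertex is the intersection of two constraint boundaries that also satisfies all remaining constraints:
  u = 0 and v = 0 → (0, 0)
  u = 6 and v = 0 → (6, 0)
  u = 6 and 4u + 3v = 27 → (6, 1)
  4u + 3v = 27 and u = 0 → (0, 9)

Evaluating z = 8u + 2v at each vertex:
  (0, 0): z = 0
  (6, 0): z = 48
  (6, 1): z = 50
  (0, 9): z = 18

The maximum is at (6, 1) with z = 50.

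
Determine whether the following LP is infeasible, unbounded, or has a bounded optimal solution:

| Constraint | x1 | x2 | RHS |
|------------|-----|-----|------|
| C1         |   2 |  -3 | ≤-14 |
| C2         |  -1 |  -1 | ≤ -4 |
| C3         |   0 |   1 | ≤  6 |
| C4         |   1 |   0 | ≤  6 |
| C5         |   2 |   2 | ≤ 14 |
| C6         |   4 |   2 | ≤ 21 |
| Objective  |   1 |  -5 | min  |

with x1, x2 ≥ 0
The point (0, 6) satisfies every constraint, so the LP is feasible; the constraints give x1 ≤ 6 and x2 ≤ 6, which with x1, x2 ≥ 0 keep the feasible region inside a bounded box. A feasible, bounded LP attains a finite optimum at a vertex.

Evaluating z = x1 - 5x2 at each vertex:
  (0, 4.667): z = -23.33
  (1.4, 5.6): z = -26.6
  (1, 6): z = -29
  (0, 6): z = -30

The LP has an optimal solution: (0, 6) with z = -30.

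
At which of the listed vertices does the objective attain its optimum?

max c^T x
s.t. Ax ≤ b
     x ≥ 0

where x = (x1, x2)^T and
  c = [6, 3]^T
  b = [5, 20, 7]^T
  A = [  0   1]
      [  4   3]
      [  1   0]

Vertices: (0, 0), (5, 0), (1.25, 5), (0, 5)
Evaluating z = 6x1 + 3x2 at each vertex:
  (0, 0): z = 0
  (5, 0): z = 30
  (1.25, 5): z = 22.5
  (0, 5): z = 15

The largest value is z = 30, attained at (5, 0).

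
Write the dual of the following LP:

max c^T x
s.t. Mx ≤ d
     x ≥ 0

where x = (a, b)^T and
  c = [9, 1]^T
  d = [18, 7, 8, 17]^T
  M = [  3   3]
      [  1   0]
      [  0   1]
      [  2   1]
Minimize: z = 18y1 + 7y2 + 8y3 + 17y4

Subject to:
  C1: -3y1 - y2 - 2y4 ≤ -9
  C2: -3y1 - y3 - y4 ≤ -1
  y1, y2, y3, y4 ≥ 0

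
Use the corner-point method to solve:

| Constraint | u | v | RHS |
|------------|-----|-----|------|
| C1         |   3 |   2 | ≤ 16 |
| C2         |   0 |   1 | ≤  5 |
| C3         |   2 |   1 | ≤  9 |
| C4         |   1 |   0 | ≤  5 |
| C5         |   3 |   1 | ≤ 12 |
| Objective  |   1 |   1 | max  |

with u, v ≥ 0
Each vertex is the intersection of two constraint boundaries that also satisfies all remaining constraints:
  u = 0 and v = 0 → (0, 0)
  3u + v = 12 and v = 0 → (4, 0)
  2u + v = 9 and 3u + v = 12 → (3, 3)
  3u + 2v = 16 and v = 5 → (2, 5)
  v = 5 and u = 0 → (0, 5)

Evaluating z = u + v at each vertex:
  (0, 0): z = 0
  (4, 0): z = 4
  (3, 3): z = 6
  (2, 5): z = 7
  (0, 5): z = 5

The maximum is at (2, 5) with z = 7.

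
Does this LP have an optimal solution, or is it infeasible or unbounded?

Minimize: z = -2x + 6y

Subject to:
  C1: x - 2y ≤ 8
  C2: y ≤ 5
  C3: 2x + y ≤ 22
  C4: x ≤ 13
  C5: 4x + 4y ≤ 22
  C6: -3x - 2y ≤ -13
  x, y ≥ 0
The point (5.5, 0) satisfies every constraint, so the LP is feasible; the constraints give x ≤ 13 and y ≤ 5, which with x, y ≥ 0 keep the feasible region inside a bounded box. A feasible, bounded LP attains a finite optimum at a vertex.

Evaluating z = -2x + 6y at each vertex:
  (4.333, 0): z = -8.667
  (5.5, 0): z = -11
  (2, 3.5): z = 17

The LP has an optimal solution: (5.5, 0) with z = -11.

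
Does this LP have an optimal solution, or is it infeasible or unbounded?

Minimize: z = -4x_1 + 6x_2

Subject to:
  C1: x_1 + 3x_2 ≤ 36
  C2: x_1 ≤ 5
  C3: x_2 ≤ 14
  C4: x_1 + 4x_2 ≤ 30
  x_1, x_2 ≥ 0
The point (5, 0) satisfies every constraint, so the LP is feasible; the constraints give x_1 ≤ 5 and x_2 ≤ 14, which with x_1, x_2 ≥ 0 keep the feasible region inside a bounded box. A feasible, bounded LP attains a finite optimum at a vertex.

Feasible with finite optimum z* = -20 at (5, 0).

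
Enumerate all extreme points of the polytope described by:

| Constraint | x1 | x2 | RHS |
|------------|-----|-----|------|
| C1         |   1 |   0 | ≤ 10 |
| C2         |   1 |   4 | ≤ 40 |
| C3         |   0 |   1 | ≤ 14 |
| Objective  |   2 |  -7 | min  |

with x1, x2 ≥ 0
Each vertex is the intersection of two constraint boundaries that also satisfies all remaining constraints:
  x1 = 0 and x2 = 0 → (0, 0)
  x1 = 10 and x2 = 0 → (10, 0)
  x1 = 10 and x1 + 4x2 = 40 → (10, 7.5)
  x1 + 4x2 = 40 and x1 = 0 → (0, 10)

Vertices: (0, 0), (10, 0), (10, 7.5), (0, 10)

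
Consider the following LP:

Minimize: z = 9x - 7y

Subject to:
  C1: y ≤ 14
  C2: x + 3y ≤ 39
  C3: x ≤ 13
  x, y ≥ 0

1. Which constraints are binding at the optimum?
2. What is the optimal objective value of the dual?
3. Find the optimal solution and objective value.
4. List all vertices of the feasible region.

1. C2, x ≥ 0
2. -91 (by strong duality, equal to the primal optimum)
3. x = 0, y = 13, z = -91
4. (0, 0), (13, 0), (13, 8.667), (0, 13)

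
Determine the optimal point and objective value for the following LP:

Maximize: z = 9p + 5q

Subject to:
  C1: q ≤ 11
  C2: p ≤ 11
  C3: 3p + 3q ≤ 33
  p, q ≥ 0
p = 11, q = 0, z = 99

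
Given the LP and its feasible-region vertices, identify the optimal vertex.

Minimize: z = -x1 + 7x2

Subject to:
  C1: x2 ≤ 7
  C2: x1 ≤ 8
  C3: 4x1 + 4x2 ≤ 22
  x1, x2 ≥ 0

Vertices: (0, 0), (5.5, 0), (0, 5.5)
Evaluating z = -x1 + 7x2 at each vertex:
  (0, 0): z = 0
  (5.5, 0): z = -5.5
  (0, 5.5): z = 38.5

The smallest value is z = -5.5, attained at (5.5, 0).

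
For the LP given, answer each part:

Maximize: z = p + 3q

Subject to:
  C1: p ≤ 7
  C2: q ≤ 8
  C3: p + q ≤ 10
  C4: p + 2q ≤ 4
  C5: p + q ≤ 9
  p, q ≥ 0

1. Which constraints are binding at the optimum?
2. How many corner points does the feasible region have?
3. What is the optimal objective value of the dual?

1. C4, p ≥ 0
2. 3
3. 6 (by strong duality, equal to the primal optimum)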